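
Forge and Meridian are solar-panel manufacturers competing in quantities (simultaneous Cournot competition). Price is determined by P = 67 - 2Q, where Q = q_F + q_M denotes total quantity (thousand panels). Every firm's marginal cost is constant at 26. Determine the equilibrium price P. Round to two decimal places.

39.67

Each firm earns π_i = (67 - 2Q)q_i - 26q_i.
Setting ∂π_i/∂q_i = 0 with rivals' quantities fixed: 41 - 4q_i - 2q_j = 0.
With identical firms every q_j equals q_i, so q_j = q_i and 41 = 6q_i, giving q_i = 41/6.
Total output Q = 41/3, so price P = 67 - 2·(41/3) = 119/3.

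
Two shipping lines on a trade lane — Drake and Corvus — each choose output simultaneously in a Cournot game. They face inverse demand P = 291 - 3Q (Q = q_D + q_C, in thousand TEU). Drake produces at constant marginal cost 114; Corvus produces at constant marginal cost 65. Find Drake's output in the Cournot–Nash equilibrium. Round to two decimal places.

Drake's profit: π_D = (291 - 3Q)q_D - (114q_D). Setting ∂π_D/∂q_D = 0: 177 - 6q_D - 3(q_C) = 0.
Corvus's first-order condition: 226 - 6q_C - 3(q_D) = 0.
So q_D = (177 - 3q_C)/6 and q_C = (226 - 3q_D)/6.
Solving the pair: q_D = 128/9, q_C = 275/9.

14.22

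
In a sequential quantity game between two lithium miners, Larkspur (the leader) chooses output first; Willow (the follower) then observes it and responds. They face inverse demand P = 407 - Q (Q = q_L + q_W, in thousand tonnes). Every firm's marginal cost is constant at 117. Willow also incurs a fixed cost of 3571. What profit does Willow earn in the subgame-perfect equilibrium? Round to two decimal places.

1685.25

The follower Willow best-responds to any q_L: π_W = (407 - Q)q_W - 117q_W.
Setting the follower's marginal profit to zero, 290 - q_L - 2q_W = 0, i.e. q_W = (290 - q_L)/2.
Larkspur substitutes q_W(q_L) into its own profit: π_L = q_L(407 - q_L - (290 - q_L)/2) - 117q_L = (262 - (1/2)q_L)q_L - 117q_L.
Leader FOC: 145 - q_L = 0, so q_L = 145.
Then q_W = (290 - 145)/2 = 145/2.
Price P = 407 - 435/2 = 379/2.
Willow's profit: (379/2 - 117)·(145/2) - 3571 = 1685.2500.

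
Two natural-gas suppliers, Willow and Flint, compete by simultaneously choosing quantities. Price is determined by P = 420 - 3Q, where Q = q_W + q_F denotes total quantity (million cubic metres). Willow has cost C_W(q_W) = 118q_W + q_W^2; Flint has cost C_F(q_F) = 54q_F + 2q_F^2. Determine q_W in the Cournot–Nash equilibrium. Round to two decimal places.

27.07

Willow's profit: π_W = (420 - 3Q)q_W - (118q_W + q_W²). Setting ∂π_W/∂q_W = 0: 302 - 8q_W - 3(q_F) = 0.
Flint's first-order condition: 366 - 10q_F - 3(q_W) = 0.
Best responses: q_W = (302 - 3q_F)/8, q_F = (366 - 3q_W)/10.
Solving the pair: q_W = 1922/71, q_F = 28.4789.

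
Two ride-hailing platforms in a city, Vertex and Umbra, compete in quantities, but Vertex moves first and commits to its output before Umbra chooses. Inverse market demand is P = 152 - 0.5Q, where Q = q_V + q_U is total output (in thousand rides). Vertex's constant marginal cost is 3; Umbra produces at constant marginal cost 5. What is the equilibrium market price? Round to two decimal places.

40.75

Solve by backward induction. Given q_V, the follower Umbra maximises π_U = (152 - (1/2)q_V - (1/2)q_U)q_U - 5q_U.
∂π_U/∂q_U = 147 - (1/2)q_V - q_U = 0 gives the reaction function q_U = (147 - (1/2)q_V).
The leader anticipates this reaction. Substituting into P = 152 - 0.5Q gives P = 157/2 - (1/4)q_V, so π_V = (157/2 - (1/4)q_V)q_V - 3q_V.
The leader's first-order condition 151/2 - (1/2)q_V = 0 yields q_V = 151.
Then q_U = (147 - (1/2)·151) = 143/2.
Total output Q = 445/2, so price P = 152 - (1/2)·(445/2) = 163/4.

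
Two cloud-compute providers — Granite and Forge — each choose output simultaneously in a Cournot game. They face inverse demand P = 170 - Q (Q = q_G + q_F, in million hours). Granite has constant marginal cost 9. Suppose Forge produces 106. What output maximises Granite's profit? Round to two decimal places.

27.50

With the rival's output fixed at 106, Granite's profit is π_G = (170 - 106 - q_G)q_G - (9q_G) = (64 - q_G)q_G - (9q_G).
∂π_G/∂q_G = 55 - 2q_G = 0, so q_G = 55/2.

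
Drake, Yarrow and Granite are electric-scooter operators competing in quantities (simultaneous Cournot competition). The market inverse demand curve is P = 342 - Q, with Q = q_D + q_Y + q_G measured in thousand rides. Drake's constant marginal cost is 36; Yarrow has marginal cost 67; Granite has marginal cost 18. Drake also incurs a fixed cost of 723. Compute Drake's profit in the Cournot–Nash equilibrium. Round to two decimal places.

Drake's profit: π_D = (342 - Q)q_D - (36q_D). Setting ∂π_D/∂q_D = 0: 306 - 2q_D - (q_Y + q_G) = 0.
Yarrow's profit: π_Y = (342 - Q)q_Y - (67q_Y). Setting ∂π_Y/∂q_Y = 0: 275 - 2q_Y - (q_D + q_G) = 0.
Granite's profit: π_G = (342 - Q)q_G - (18q_G). Setting ∂π_G/∂q_G = 0: 324 - 2q_G - (q_D + q_Y) = 0.
Summing all 3 equations gives 905 − 4Q = 0, hence Q = 905/4.
Back-substituting: q_D = (306 − 905/4) = 319/4, q_Y = (275 − 905/4) = 195/4, q_G = (324 − 905/4) = 391/4.
Price P = 342 - 905/4 = 463/4.
Drake's profit: (463/4 - 36)·(319/4) - 723 = 5637.0625.

5637.06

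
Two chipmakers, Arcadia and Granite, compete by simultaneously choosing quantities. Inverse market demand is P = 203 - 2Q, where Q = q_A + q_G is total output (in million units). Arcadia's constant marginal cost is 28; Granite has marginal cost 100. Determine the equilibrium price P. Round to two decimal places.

Arcadia's profit: π_A = (203 - 2Q)q_A - (28q_A). Setting ∂π_A/∂q_A = 0: 175 - 4q_A - 2(q_G) = 0.
Granite's profit: π_G = (203 - 2Q)q_G - (100q_G). Setting ∂π_G/∂q_G = 0: 103 - 4q_G - 2(q_A) = 0.
Rearranging gives the reaction functions q_A = (175 - 2q_G)/4 and q_G = (103 - 2q_A)/4.
Substituting one into the other gives q_A = 247/6 and q_G = 31/6.
Total output Q = 139/3, so price P = 203 - 2·(139/3) = 331/3.

110.33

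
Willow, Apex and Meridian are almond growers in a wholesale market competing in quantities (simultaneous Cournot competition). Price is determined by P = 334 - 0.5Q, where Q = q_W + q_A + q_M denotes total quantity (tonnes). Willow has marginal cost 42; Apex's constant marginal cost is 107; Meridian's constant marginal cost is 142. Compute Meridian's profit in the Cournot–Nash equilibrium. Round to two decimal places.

Willow's profit: π_W = (334 - 0.5Q)q_W - (42q_W). Setting ∂π_W/∂q_W = 0: 292 - q_W - (1/2)(q_A + q_M) = 0.
Apex's first-order condition: 227 - q_A - (1/2)(q_W + q_M) = 0.
Meridian's profit: π_M = (334 - 0.5Q)q_M - (142q_M). Setting ∂π_M/∂q_M = 0: 192 - q_M - (1/2)(q_W + q_A) = 0.
Adding the 3 conditions: 711 − Q − Q = 0, i.e. Q = 711/2.
Back-substituting: q_W = (292 − 711/4)/(1/2) = 457/2, q_A = (227 − 711/4)/(1/2) = 197/2, q_M = (192 − 711/4)/(1/2) = 57/2.
Price P = 334 - (1/2)·(711/2) = 625/4.
Meridian's profit: (625/4 - 142)·(57/2) = 406.1250.

406.13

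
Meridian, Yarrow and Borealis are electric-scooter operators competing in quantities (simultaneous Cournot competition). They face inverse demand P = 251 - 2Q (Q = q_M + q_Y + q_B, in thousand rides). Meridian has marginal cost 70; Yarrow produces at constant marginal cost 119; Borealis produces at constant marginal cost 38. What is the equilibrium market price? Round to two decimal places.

Meridian's profit: π_M = (251 - 2Q)q_M - (70q_M). Setting ∂π_M/∂q_M = 0: 181 - 4q_M - 2(q_Y + q_B) = 0.
Yarrow's first-order condition: 132 - 4q_Y - 2(q_M + q_B) = 0.
Borealis's first-order condition: 213 - 4q_B - 2(q_M + q_Y) = 0.
Adding the 3 first-order conditions: 526 − 8Q = 0, so Q = 263/4.
Back-substituting: q_M = (181 − 263/2)/2 = 99/4, q_Y = (132 − 263/2)/2 = 1/4, q_B = (213 − 263/2)/2 = 163/4.
Total output Q = 263/4, so price P = 251 - 2·(263/4) = 239/2.

119.50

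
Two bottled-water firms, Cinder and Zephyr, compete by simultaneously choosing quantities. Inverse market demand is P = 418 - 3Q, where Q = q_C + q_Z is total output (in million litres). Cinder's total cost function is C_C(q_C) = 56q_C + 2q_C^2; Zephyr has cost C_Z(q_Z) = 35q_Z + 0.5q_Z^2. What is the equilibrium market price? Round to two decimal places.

214.93

Cinder's profit: π_C = (418 - 3Q)q_C - (56q_C + 2q_C²). Setting ∂π_C/∂q_C = 0: 362 - 10q_C - 3(q_Z) = 0.
Zephyr's first-order condition: 383 - 7q_Z - 3(q_C) = 0.
Best responses: q_C = (362 - 3q_Z)/10, q_Z = (383 - 3q_C)/7.
Substituting one into the other gives q_C = 1385/61 and q_Z = 44.9836.
Total output Q = 67.6885, so price P = 418 - 3·67.6885 = 214.9344.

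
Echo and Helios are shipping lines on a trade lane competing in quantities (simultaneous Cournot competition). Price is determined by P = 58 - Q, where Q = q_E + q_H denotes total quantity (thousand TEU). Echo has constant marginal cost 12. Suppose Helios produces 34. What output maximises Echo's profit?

With the rival's output fixed at 34, Echo's profit is π_E = (58 - 34 - q_E)q_E - (12q_E) = (24 - q_E)q_E - (12q_E).
∂π_E/∂q_E = 12 - 2q_E = 0, so q_E = 6.

6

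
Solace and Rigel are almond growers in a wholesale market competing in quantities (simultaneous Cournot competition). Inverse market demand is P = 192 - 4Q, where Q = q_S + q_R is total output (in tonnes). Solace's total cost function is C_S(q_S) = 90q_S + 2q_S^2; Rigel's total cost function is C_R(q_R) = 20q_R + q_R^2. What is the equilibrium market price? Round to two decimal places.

115.54

Solace's profit: π_S = (192 - 4Q)q_S - (90q_S + 2q_S²). Setting ∂π_S/∂q_S = 0: 102 - 12q_S - 4(q_R) = 0.
Rigel's profit: π_R = (192 - 4Q)q_R - (20q_R + q_R²). Setting ∂π_R/∂q_R = 0: 172 - 10q_R - 4(q_S) = 0.
So q_S = (102 - 4q_R)/12 and q_R = (172 - 4q_S)/10.
Solving the pair: q_S = 83/26, q_R = 207/13.
Total output Q = 497/26, so price P = 192 - 4·(497/26) = 1502/13.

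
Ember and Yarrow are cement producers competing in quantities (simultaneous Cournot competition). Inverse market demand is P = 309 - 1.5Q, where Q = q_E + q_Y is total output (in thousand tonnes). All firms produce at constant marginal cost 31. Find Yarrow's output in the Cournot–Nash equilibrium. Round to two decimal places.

61.78

Each firm earns π_i = (309 - 1.5Q)q_i - 31q_i.
First-order condition (treating rivals' output as given): 278 - 3q_i - (3/2)q_j = 0.
With identical firms every q_j equals q_i, so q_j = q_i and 278 = (9/2)q_i, giving q_i = 556/9.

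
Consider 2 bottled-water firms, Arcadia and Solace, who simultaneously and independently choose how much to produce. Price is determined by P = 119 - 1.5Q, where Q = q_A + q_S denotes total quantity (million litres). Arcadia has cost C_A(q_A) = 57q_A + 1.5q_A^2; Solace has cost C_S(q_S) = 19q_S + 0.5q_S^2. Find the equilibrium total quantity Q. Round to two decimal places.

27.82

Arcadia's profit: π_A = (119 - 1.5Q)q_A - (57q_A + (3/2)q_A²). Setting ∂π_A/∂q_A = 0: 62 - 6q_A - (3/2)(q_S) = 0.
Solace's profit: π_S = (119 - 1.5Q)q_S - (19q_S + (1/2)q_S²). Setting ∂π_S/∂q_S = 0: 100 - 4q_S - (3/2)(q_A) = 0.
Best responses: q_A = (62 - (3/2)q_S)/6, q_S = (100 - (3/2)q_A)/4.
Substituting one into the other gives q_A = 392/87 and q_S = 676/29.
Total output Q = 392/87 + 676/29 = 27.8161.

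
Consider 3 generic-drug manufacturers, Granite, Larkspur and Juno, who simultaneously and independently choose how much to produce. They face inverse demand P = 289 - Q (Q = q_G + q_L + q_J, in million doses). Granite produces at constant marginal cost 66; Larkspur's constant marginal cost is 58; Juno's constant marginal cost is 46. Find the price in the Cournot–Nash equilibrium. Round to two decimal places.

114.75

Granite's profit: π_G = (289 - Q)q_G - (66q_G). Setting ∂π_G/∂q_G = 0: 223 - 2q_G - (q_L + q_J) = 0.
Larkspur's profit: π_L = (289 - Q)q_L - (58q_L). Setting ∂π_L/∂q_L = 0: 231 - 2q_L - (q_G + q_J) = 0.
Juno's profit: π_J = (289 - Q)q_J - (46q_J). Setting ∂π_J/∂q_J = 0: 243 - 2q_J - (q_G + q_L) = 0.
Adding the 3 conditions: 697 − 2Q − 2Q = 0, i.e. Q = 697/4.
Back-substituting: q_G = (223 − 697/4) = 195/4, q_L = (231 − 697/4) = 227/4, q_J = (243 − 697/4) = 275/4.
Total output Q = 697/4, so price P = 289 - 697/4 = 459/4.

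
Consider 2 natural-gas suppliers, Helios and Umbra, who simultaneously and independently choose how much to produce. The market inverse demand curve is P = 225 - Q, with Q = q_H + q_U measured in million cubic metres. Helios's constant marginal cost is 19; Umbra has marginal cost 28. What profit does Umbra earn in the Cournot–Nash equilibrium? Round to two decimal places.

Helios's profit: π_H = (225 - Q)q_H - (19q_H). Setting ∂π_H/∂q_H = 0: 206 - 2q_H - (q_U) = 0.
Umbra's first-order condition: 197 - 2q_U - (q_H) = 0.
So q_H = (206 - q_U)/2 and q_U = (197 - q_H)/2.
Substituting one into the other gives q_H = 215/3 and q_U = 188/3.
Price P = 225 - 403/3 = 272/3.
Umbra's profit: (272/3 - 28)·(188/3) = 3927.1111.

3927.11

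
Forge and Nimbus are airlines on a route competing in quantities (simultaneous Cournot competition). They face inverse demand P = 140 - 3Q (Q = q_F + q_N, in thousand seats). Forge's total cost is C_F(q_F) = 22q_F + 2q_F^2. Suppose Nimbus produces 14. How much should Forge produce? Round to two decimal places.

With the rival's output fixed at 14, Forge's profit is π_F = (140 - 3·14 - 3q_F)q_F - (22q_F + 2q_F²) = (98 - 3q_F)q_F - (22q_F + 2q_F²).
∂π_F/∂q_F = 76 - 10q_F = 0, so q_F = 38/5.

7.60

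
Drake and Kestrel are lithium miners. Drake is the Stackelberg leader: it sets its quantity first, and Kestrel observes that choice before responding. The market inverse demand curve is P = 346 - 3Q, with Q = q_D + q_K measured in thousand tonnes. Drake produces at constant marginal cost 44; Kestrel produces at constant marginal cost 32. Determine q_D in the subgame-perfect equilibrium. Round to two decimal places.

The follower Kestrel best-responds to any q_D: π_K = (346 - 3Q)q_K - 32q_K.
∂π_K/∂q_K = 314 - 3q_D - 6q_K = 0 gives the reaction function q_K = (314 - 3q_D)/6.
Drake substitutes q_K(q_D) into its own profit: π_D = q_D(346 - 3q_D - (314 - 3q_D)/2) - 44q_D = (189 - (3/2)q_D)q_D - 44q_D.
Maximising: ∂π_D/∂q_D = 145 - 3q_D = 0, giving q_D = 145/3.
Then q_K = (314 - 3·(145/3))/6 = 169/6.

48.33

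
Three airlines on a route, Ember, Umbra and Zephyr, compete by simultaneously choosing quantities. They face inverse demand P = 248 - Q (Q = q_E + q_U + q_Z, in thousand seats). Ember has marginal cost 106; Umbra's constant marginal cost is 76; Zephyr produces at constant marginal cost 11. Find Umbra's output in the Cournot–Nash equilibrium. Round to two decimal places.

Ember's profit: π_E = (248 - Q)q_E - (106q_E). Setting ∂π_E/∂q_E = 0: 142 - 2q_E - (q_U + q_Z) = 0.
Umbra's profit: π_U = (248 - Q)q_U - (76q_U). Setting ∂π_U/∂q_U = 0: 172 - 2q_U - (q_E + q_Z) = 0.
Zephyr's first-order condition: 237 - 2q_Z - (q_E + q_U) = 0.
Adding the 3 first-order conditions: 551 − 4Q = 0, so Q = 551/4.
Back-substituting: q_E = (142 − 551/4) = 17/4, q_U = (172 − 551/4) = 137/4, q_Z = (237 − 551/4) = 397/4.

34.25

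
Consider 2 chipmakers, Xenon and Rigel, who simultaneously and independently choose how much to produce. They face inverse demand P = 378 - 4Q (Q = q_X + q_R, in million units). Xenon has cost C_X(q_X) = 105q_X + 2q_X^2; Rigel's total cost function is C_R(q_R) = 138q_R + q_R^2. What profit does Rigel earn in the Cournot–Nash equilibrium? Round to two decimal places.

Xenon's profit: π_X = (378 - 4Q)q_X - (105q_X + 2q_X²). Setting ∂π_X/∂q_X = 0: 273 - 12q_X - 4(q_R) = 0.
Rigel's first-order condition: 240 - 10q_R - 4(q_X) = 0.
Best responses: q_X = (273 - 4q_R)/12, q_R = (240 - 4q_X)/10.
Solving the pair: q_X = 885/52, q_R = 447/26.
Price P = 378 - 4·(1779/52) = 241.1538.
Rigel's profit: 241.1538·(447/26) - 138·(447/26) - (447/26)² = 1477.8772.

1477.88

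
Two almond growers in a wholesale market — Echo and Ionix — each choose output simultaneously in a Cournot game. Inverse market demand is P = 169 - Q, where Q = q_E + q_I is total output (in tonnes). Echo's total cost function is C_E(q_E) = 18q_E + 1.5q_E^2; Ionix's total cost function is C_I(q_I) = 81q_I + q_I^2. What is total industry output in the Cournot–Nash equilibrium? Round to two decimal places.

Echo's profit: π_E = (169 - Q)q_E - (18q_E + (3/2)q_E²). Setting ∂π_E/∂q_E = 0: 151 - 5q_E - (q_I) = 0.
Ionix's first-order condition: 88 - 4q_I - (q_E) = 0.
So q_E = (151 - q_I)/5 and q_I = (88 - q_E)/4.
Solving the pair: q_E = 516/19, q_I = 289/19.
Total output Q = 516/19 + 289/19 = 805/19.

42.37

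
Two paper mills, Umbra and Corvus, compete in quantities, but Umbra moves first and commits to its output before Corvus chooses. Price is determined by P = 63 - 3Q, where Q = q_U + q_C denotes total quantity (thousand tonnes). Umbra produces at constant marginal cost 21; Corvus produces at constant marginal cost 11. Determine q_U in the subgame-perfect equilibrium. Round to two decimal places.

Solve by backward induction. Given q_U, the follower Corvus maximises π_C = (63 - 3q_U - 3q_C)q_C - 11q_C.
Follower FOC: 52 - 3q_U - 6q_C = 0, so q_C(q_U) = (52 - 3q_U)/6.
Umbra substitutes q_C(q_U) into its own profit: π_U = q_U(63 - 3q_U - (52 - 3q_U)/2) - 21q_U = (37 - (3/2)q_U)q_U - 21q_U.
Maximising: ∂π_U/∂q_U = 16 - 3q_U = 0, giving q_U = 16/3.
Then q_C = (52 - 3·(16/3))/6 = 6.

5.33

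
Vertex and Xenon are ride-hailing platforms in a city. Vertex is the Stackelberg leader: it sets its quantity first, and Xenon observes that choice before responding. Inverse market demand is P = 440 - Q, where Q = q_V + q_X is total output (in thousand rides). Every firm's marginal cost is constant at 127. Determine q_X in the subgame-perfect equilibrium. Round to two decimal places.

Solve by backward induction. Given q_V, the follower Xenon maximises π_X = (440 - q_V - q_X)q_X - 127q_X.
∂π_X/∂q_X = 313 - q_V - 2q_X = 0 gives the reaction function q_X = (313 - q_V)/2.
Vertex substitutes q_X(q_V) into its own profit: π_V = q_V(440 - q_V - (313 - q_V)/2) - 127q_V = (567/2 - (1/2)q_V)q_V - 127q_V.
The leader's first-order condition 313/2 - q_V = 0 yields q_V = 313/2.
Then q_X = (313 - 313/2)/2 = 313/4.

78.25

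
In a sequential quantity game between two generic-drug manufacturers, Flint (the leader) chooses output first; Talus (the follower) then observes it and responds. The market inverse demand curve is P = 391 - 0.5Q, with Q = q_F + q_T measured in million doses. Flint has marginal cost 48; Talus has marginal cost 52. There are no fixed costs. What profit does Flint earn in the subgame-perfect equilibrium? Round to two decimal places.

The follower Talus best-responds to any q_F: π_T = (391 - 0.5Q)q_T - 52q_T.
Follower FOC: 339 - (1/2)q_F - q_T = 0, so q_T(q_F) = (339 - (1/2)q_F).
Flint substitutes q_T(q_F) into its own profit: π_F = q_F(391 - (1/2)q_F - (339 - (1/2)q_F)/2) - 48q_F = (443/2 - (1/4)q_F)q_F - 48q_F.
Leader FOC: 347/2 - (1/2)q_F = 0, so q_F = 347.
Then q_T = (339 - (1/2)·347) = 331/2.
Price P = 391 - (1/2)·(1025/2) = 539/4.
Flint's profit: (539/4 - 48)·347 = 30102.2500.

30102.25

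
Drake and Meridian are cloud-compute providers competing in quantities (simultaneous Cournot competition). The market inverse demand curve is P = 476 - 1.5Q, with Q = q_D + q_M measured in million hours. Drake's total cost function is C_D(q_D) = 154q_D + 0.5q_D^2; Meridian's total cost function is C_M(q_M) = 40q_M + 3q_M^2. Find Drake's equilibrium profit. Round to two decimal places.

8841.54

Drake's profit: π_D = (476 - 1.5Q)q_D - (154q_D + (1/2)q_D²). Setting ∂π_D/∂q_D = 0: 322 - 4q_D - (3/2)(q_M) = 0.
Meridian's first-order condition: 436 - 9q_M - (3/2)(q_D) = 0.
Rearranging gives the reaction functions q_D = (322 - (3/2)q_M)/4 and q_M = (436 - (3/2)q_D)/9.
Substituting one into the other gives q_D = 66.4889 and q_M = 37.3630.
Price P = 476 - (3/2)·103.8519 = 320.2222.
Drake's profit: 320.2222·66.4889 - 154·66.4889 - (1/2)·66.4889² = 8841.5447.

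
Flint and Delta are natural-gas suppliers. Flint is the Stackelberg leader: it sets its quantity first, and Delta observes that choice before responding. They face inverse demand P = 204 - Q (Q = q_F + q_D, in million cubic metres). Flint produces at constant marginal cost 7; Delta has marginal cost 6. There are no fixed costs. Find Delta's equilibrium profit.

The follower Delta best-responds to any q_F: π_D = (204 - Q)q_D - 6q_D.
Follower FOC: 198 - q_F - 2q_D = 0, so q_D(q_F) = (198 - q_F)/2.
The leader anticipates this reaction. Substituting into P = 204 - Q gives P = 105 - (1/2)q_F, so π_F = (105 - (1/2)q_F)q_F - 7q_F.
Maximising: ∂π_F/∂q_F = 98 - q_F = 0, giving q_F = 98.
Then q_D = (198 - 98)/2 = 50.
Price P = 204 - 148 = 56.
Delta's profit: (56 - 6)·50 = 2500.

2500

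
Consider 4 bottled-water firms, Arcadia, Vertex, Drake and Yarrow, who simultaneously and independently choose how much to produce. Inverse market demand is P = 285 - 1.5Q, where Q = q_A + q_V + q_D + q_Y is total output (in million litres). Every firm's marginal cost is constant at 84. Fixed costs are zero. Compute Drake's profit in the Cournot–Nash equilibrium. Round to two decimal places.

1077.36

Each firm earns π_i = (285 - 1.5Q)q_i - 84q_i.
Setting ∂π_i/∂q_i = 0 with rivals' quantities fixed: 201 - 3q_i - (3/2)·Σ_{j≠i} q_j = 0.
With identical firms every q_j equals q_i, so Σ_{j≠i} q_j = 3q_i and 201 = (15/2)q_i, giving q_i = 134/5.
Price P = 285 - (3/2)·(536/5) = 621/5.
Drake's profit: (621/5 - 84)·(134/5) = 1077.3600.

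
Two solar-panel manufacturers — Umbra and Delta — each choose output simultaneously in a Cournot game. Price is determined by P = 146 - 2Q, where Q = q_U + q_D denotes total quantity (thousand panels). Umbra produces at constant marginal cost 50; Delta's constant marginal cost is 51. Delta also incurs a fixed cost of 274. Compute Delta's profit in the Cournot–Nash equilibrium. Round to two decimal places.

216.89

Umbra's profit: π_U = (146 - 2Q)q_U - (50q_U). Setting ∂π_U/∂q_U = 0: 96 - 4q_U - 2(q_D) = 0.
Delta's first-order condition: 95 - 4q_D - 2(q_U) = 0.
Rearranging gives the reaction functions q_U = (96 - 2q_D)/4 and q_D = (95 - 2q_U)/4.
Substituting one into the other gives q_U = 97/6 and q_D = 47/3.
Price P = 146 - 2·(191/6) = 247/3.
Delta's profit: (247/3 - 51)·(47/3) - 274 = 1952/9.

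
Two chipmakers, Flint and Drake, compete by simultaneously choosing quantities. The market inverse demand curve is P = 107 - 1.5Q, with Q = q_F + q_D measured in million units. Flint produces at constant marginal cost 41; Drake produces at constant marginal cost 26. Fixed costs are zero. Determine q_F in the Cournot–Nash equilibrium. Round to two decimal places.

Flint's profit: π_F = (107 - 1.5Q)q_F - (41q_F). Setting ∂π_F/∂q_F = 0: 66 - 3q_F - (3/2)(q_D) = 0.
Drake's profit: π_D = (107 - 1.5Q)q_D - (26q_D). Setting ∂π_D/∂q_D = 0: 81 - 3q_D - (3/2)(q_F) = 0.
So q_F = (66 - (3/2)q_D)/3 and q_D = (81 - (3/2)q_F)/3.
Solving the pair: q_F = 34/3, q_D = 64/3.

11.33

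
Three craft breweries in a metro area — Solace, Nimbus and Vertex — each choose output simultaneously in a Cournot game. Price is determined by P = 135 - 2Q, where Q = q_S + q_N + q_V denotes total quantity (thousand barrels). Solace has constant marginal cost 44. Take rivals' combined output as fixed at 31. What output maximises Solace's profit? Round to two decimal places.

With rivals' combined output fixed at 31, Solace's profit is π_S = (135 - 2·31 - 2q_S)q_S - (44q_S) = (73 - 2q_S)q_S - (44q_S).
∂π_S/∂q_S = 29 - 4q_S = 0, so q_S = 29/4.

7.25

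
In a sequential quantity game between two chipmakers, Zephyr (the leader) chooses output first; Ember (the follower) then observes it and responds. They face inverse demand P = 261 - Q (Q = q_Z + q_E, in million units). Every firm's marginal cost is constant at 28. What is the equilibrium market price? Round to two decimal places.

86.25

The follower Ember best-responds to any q_Z: π_E = (261 - Q)q_E - 28q_E.
Setting the follower's marginal profit to zero, 233 - q_Z - 2q_E = 0, i.e. q_E = (233 - q_Z)/2.
The leader anticipates this reaction. Substituting into P = 261 - Q gives P = 289/2 - (1/2)q_Z, so π_Z = (289/2 - (1/2)q_Z)q_Z - 28q_Z.
The leader's first-order condition 233/2 - q_Z = 0 yields q_Z = 233/2.
Then q_E = (233 - 233/2)/2 = 233/4.
Total output Q = 699/4, so price P = 261 - 699/4 = 345/4.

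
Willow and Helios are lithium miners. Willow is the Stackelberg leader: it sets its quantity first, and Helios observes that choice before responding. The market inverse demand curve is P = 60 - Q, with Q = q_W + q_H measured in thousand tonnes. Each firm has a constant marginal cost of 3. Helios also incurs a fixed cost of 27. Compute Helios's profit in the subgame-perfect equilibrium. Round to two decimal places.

176.06

The follower Helios best-responds to any q_W: π_H = (60 - Q)q_H - 3q_H.
Follower FOC: 57 - q_W - 2q_H = 0, so q_H(q_W) = (57 - q_W)/2.
The leader anticipates this reaction. Substituting into P = 60 - Q gives P = 63/2 - (1/2)q_W, so π_W = (63/2 - (1/2)q_W)q_W - 3q_W.
The leader's first-order condition 57/2 - q_W = 0 yields q_W = 57/2.
Then q_H = (57 - 57/2)/2 = 57/4.
Price P = 60 - 171/4 = 69/4.
Helios's profit: (69/4 - 3)·(57/4) - 27 = 176.0625.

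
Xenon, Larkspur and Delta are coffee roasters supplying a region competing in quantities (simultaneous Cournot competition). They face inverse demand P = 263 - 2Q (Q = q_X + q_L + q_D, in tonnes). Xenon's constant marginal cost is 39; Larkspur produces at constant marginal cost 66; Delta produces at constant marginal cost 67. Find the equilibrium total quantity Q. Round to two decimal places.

Xenon's profit: π_X = (263 - 2Q)q_X - (39q_X). Setting ∂π_X/∂q_X = 0: 224 - 4q_X - 2(q_L + q_D) = 0.
Larkspur's first-order condition: 197 - 4q_L - 2(q_X + q_D) = 0.
Delta's first-order condition: 196 - 4q_D - 2(q_X + q_L) = 0.
Adding the 3 first-order conditions: 617 − 8Q = 0, so Q = 617/8.
Back-substituting: q_X = (224 − 617/4)/2 = 279/8, q_L = (197 − 617/4)/2 = 171/8, q_D = (196 − 617/4)/2 = 167/8.
Total output Q = 279/8 + 171/8 + 167/8 = 617/8.

77.13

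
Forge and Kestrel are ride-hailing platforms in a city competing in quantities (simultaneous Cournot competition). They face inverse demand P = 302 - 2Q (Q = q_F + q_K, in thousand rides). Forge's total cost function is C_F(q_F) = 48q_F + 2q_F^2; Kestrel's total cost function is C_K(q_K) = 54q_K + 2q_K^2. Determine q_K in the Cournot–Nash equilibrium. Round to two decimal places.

24.60

Forge's profit: π_F = (302 - 2Q)q_F - (48q_F + 2q_F²). Setting ∂π_F/∂q_F = 0: 254 - 8q_F - 2(q_K) = 0.
Kestrel's first-order condition: 248 - 8q_K - 2(q_F) = 0.
Best responses: q_F = (254 - 2q_K)/8, q_K = (248 - 2q_F)/8.
Solving the pair: q_F = 128/5, q_K = 123/5.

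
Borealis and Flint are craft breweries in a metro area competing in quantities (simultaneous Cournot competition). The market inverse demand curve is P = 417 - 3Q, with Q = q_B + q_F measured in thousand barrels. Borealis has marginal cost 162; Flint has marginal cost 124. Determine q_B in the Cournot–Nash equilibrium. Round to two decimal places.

24.11

Borealis's profit: π_B = (417 - 3Q)q_B - (162q_B). Setting ∂π_B/∂q_B = 0: 255 - 6q_B - 3(q_F) = 0.
Flint's first-order condition: 293 - 6q_F - 3(q_B) = 0.
Rearranging gives the reaction functions q_B = (255 - 3q_F)/6 and q_F = (293 - 3q_B)/6.
Solving the pair: q_B = 217/9, q_F = 331/9.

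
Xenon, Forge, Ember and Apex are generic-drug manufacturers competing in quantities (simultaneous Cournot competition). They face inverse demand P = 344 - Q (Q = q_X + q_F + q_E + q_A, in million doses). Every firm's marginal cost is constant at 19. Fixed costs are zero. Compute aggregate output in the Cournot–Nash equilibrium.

A representative firm's profit is π_i = q_i(344 - Q) - 19q_i.
First-order condition (treating rivals' output as given): 325 - 2q_i - Σ_{j≠i} q_j = 0.
With identical firms every q_j equals q_i, so Σ_{j≠i} q_j = 3q_i and 325 = 5q_i, giving q_i = 65.
Total output Q = 65 + 65 + 65 + 65 = 260.

260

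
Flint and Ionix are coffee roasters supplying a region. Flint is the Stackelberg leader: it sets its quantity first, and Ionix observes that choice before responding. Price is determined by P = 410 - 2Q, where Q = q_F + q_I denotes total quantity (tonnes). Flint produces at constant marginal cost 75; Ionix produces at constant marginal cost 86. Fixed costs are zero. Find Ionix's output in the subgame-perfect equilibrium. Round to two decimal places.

The follower Ionix best-responds to any q_F: π_I = (410 - 2Q)q_I - 86q_I.
Follower FOC: 324 - 2q_F - 4q_I = 0, so q_I(q_F) = (324 - 2q_F)/4.
The leader anticipates this reaction. Substituting into P = 410 - 2Q gives P = 248 - q_F, so π_F = (248 - q_F)q_F - 75q_F.
The leader's first-order condition 173 - 2q_F = 0 yields q_F = 173/2.
Then q_I = (324 - 2·(173/2))/4 = 151/4.

37.75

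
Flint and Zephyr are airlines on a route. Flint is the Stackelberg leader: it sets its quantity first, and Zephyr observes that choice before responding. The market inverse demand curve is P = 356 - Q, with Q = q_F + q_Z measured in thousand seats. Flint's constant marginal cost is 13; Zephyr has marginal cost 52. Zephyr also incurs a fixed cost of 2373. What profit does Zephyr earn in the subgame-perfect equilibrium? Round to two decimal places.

819.25

Solve by backward induction. Given q_F, the follower Zephyr maximises π_Z = (356 - q_F - q_Z)q_Z - 52q_Z.
Setting the follower's marginal profit to zero, 304 - q_F - 2q_Z = 0, i.e. q_Z = (304 - q_F)/2.
Flint substitutes q_Z(q_F) into its own profit: π_F = q_F(356 - q_F - (304 - q_F)/2) - 13q_F = (204 - (1/2)q_F)q_F - 13q_F.
The leader's first-order condition 191 - q_F = 0 yields q_F = 191.
Then q_Z = (304 - 191)/2 = 113/2.
Price P = 356 - 495/2 = 217/2.
Zephyr's profit: (217/2 - 52)·(113/2) - 2373 = 819.2500.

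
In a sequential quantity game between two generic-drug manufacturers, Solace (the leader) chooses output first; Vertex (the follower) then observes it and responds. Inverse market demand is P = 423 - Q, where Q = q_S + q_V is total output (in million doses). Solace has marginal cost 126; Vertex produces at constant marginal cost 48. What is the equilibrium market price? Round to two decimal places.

The follower Vertex best-responds to any q_S: π_V = (423 - Q)q_V - 48q_V.
∂π_V/∂q_V = 375 - q_S - 2q_V = 0 gives the reaction function q_V = (375 - q_S)/2.
Solace substitutes q_V(q_S) into its own profit: π_S = q_S(423 - q_S - (375 - q_S)/2) - 126q_S = (471/2 - (1/2)q_S)q_S - 126q_S.
Maximising: ∂π_S/∂q_S = 219/2 - q_S = 0, giving q_S = 219/2.
Then q_V = (375 - 219/2)/2 = 531/4.
Total output Q = 969/4, so price P = 423 - 969/4 = 723/4.

180.75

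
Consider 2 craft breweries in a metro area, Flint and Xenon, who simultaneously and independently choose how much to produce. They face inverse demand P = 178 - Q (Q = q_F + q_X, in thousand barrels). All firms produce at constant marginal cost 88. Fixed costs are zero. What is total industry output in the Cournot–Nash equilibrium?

60

Each firm earns π_i = (178 - Q)q_i - 88q_i.
Setting ∂π_i/∂q_i = 0 with rivals' quantities fixed: 90 - 2q_i - q_j = 0.
With identical firms every q_j equals q_i, so q_j = q_i and 90 = 3q_i, giving q_i = 30.
Total output Q = 30 + 30 = 60.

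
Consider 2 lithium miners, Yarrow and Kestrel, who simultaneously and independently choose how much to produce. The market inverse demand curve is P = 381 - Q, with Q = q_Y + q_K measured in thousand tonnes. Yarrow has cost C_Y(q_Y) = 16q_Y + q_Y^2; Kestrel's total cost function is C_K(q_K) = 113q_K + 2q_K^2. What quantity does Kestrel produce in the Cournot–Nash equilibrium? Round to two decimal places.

30.74

Yarrow's profit: π_Y = (381 - Q)q_Y - (16q_Y + q_Y²). Setting ∂π_Y/∂q_Y = 0: 365 - 4q_Y - (q_K) = 0.
Kestrel's profit: π_K = (381 - Q)q_K - (113q_K + 2q_K²). Setting ∂π_K/∂q_K = 0: 268 - 6q_K - (q_Y) = 0.
Rearranging gives the reaction functions q_Y = (365 - q_K)/4 and q_K = (268 - q_Y)/6.
Substituting one into the other gives q_Y = 1922/23 and q_K = 707/23.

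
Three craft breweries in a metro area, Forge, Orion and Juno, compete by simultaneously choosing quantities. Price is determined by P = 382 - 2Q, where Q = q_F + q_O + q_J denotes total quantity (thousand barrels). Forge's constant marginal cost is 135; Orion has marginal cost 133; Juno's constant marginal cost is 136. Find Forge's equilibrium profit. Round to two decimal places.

1891.13

Forge's profit: π_F = (382 - 2Q)q_F - (135q_F). Setting ∂π_F/∂q_F = 0: 247 - 4q_F - 2(q_O + q_J) = 0.
Orion's profit: π_O = (382 - 2Q)q_O - (133q_O). Setting ∂π_O/∂q_O = 0: 249 - 4q_O - 2(q_F + q_J) = 0.
Juno's profit: π_J = (382 - 2Q)q_J - (136q_J). Setting ∂π_J/∂q_J = 0: 246 - 4q_J - 2(q_F + q_O) = 0.
Summing all 3 equations gives 742 − 8Q = 0, hence Q = 371/4.
Back-substituting: q_F = (247 − 371/2)/2 = 123/4, q_O = (249 − 371/2)/2 = 127/4, q_J = (246 − 371/2)/2 = 121/4.
Price P = 382 - 2·(371/4) = 393/2.
Forge's profit: (393/2 - 135)·(123/4) = 1891.1250.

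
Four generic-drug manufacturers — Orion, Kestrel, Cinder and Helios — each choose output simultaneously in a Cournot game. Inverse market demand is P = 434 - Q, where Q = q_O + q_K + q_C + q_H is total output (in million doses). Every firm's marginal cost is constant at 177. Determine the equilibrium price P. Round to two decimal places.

A representative firm's profit is π_i = q_i(434 - Q) - 177q_i.
Setting ∂π_i/∂q_i = 0 with rivals' quantities fixed: 257 - 2q_i - Σ_{j≠i} q_j = 0.
With identical firms every q_j equals q_i, so Σ_{j≠i} q_j = 3q_i and 257 = 5q_i, giving q_i = 257/5.
Total output Q = 1028/5, so price P = 434 - 1028/5 = 1142/5.

228.40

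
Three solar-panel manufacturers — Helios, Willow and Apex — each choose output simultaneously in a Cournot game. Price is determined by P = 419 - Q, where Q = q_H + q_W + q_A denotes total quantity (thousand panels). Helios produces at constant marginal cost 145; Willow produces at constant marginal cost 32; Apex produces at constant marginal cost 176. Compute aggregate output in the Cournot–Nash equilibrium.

226

Helios's profit: π_H = (419 - Q)q_H - (145q_H). Setting ∂π_H/∂q_H = 0: 274 - 2q_H - (q_W + q_A) = 0.
Willow's first-order condition: 387 - 2q_W - (q_H + q_A) = 0.
Apex's profit: π_A = (419 - Q)q_A - (176q_A). Setting ∂π_A/∂q_A = 0: 243 - 2q_A - (q_H + q_W) = 0.
Adding the 3 conditions: 904 − 2Q − 2Q = 0, i.e. Q = 226.
Back-substituting: q_H = (274 − 226) = 48, q_W = (387 − 226) = 161, q_A = (243 − 226) = 17.
Total output Q = 48 + 161 + 17 = 226.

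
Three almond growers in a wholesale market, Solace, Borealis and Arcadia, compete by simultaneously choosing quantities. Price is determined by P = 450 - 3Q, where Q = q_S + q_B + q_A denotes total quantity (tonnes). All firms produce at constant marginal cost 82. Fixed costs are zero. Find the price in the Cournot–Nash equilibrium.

174

Each firm earns π_i = (450 - 3Q)q_i - 82q_i.
Setting ∂π_i/∂q_i = 0 with rivals' quantities fixed: 368 - 6q_i - 3·Σ_{j≠i} q_j = 0.
With identical firms every q_j equals q_i, so Σ_{j≠i} q_j = 2q_i and 368 = 12q_i, giving q_i = 92/3.
Total output Q = 92, so price P = 450 - 3·92 = 174.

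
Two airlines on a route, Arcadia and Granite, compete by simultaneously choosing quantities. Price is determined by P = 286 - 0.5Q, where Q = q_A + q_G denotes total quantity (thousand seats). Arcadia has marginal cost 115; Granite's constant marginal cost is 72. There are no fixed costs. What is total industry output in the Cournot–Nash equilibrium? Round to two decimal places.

256.67

Arcadia's profit: π_A = (286 - 0.5Q)q_A - (115q_A). Setting ∂π_A/∂q_A = 0: 171 - q_A - (1/2)(q_G) = 0.
Granite's first-order condition: 214 - q_G - (1/2)(q_A) = 0.
Best responses: q_A = (171 - (1/2)q_G), q_G = (214 - (1/2)q_A).
Substituting one into the other gives q_A = 256/3 and q_G = 514/3.
Total output Q = 256/3 + 514/3 = 770/3.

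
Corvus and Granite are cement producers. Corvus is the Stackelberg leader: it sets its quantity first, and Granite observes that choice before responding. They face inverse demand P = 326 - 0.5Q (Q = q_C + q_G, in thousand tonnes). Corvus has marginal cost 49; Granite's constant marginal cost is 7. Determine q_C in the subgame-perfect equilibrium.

235

Solve by backward induction. Given q_C, the follower Granite maximises π_G = (326 - (1/2)q_C - (1/2)q_G)q_G - 7q_G.
∂π_G/∂q_G = 319 - (1/2)q_C - q_G = 0 gives the reaction function q_G = (319 - (1/2)q_C).
The leader anticipates this reaction. Substituting into P = 326 - 0.5Q gives P = 333/2 - (1/4)q_C, so π_C = (333/2 - (1/4)q_C)q_C - 49q_C.
The leader's first-order condition 235/2 - (1/2)q_C = 0 yields q_C = 235.
Then q_G = (319 - (1/2)·235) = 403/2.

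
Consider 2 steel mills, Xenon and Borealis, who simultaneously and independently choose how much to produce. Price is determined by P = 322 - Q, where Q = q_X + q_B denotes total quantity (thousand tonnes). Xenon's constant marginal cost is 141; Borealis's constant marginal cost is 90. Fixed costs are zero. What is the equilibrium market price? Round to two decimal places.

184.33

Xenon's profit: π_X = (322 - Q)q_X - (141q_X). Setting ∂π_X/∂q_X = 0: 181 - 2q_X - (q_B) = 0.
Borealis's first-order condition: 232 - 2q_B - (q_X) = 0.
Rearranging gives the reaction functions q_X = (181 - q_B)/2 and q_B = (232 - q_X)/2.
Substituting one into the other gives q_X = 130/3 and q_B = 283/3.
Total output Q = 413/3, so price P = 322 - 413/3 = 553/3.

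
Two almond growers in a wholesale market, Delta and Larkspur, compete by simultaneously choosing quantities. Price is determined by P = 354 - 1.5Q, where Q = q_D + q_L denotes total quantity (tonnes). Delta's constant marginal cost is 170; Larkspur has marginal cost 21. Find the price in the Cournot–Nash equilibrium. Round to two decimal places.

Delta's profit: π_D = (354 - 1.5Q)q_D - (170q_D). Setting ∂π_D/∂q_D = 0: 184 - 3q_D - (3/2)(q_L) = 0.
Larkspur's profit: π_L = (354 - 1.5Q)q_L - (21q_L). Setting ∂π_L/∂q_L = 0: 333 - 3q_L - (3/2)(q_D) = 0.
Best responses: q_D = (184 - (3/2)q_L)/3, q_L = (333 - (3/2)q_D)/3.
Substituting one into the other gives q_D = 70/9 and q_L = 964/9.
Total output Q = 1034/9, so price P = 354 - (3/2)·(1034/9) = 545/3.

181.67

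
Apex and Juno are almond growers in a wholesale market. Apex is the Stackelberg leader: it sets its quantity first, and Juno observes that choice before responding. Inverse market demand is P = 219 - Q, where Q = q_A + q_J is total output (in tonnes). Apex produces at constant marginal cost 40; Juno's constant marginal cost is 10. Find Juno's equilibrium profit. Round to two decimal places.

Solve by backward induction. Given q_A, the follower Juno maximises π_J = (219 - q_A - q_J)q_J - 10q_J.
∂π_J/∂q_J = 209 - q_A - 2q_J = 0 gives the reaction function q_J = (209 - q_A)/2.
The leader anticipates this reaction. Substituting into P = 219 - Q gives P = 229/2 - (1/2)q_A, so π_A = (229/2 - (1/2)q_A)q_A - 40q_A.
Leader FOC: 149/2 - q_A = 0, so q_A = 149/2.
Then q_J = (209 - 149/2)/2 = 269/4.
Price P = 219 - 567/4 = 309/4.
Juno's profit: (309/4 - 10)·(269/4) = 4522.5625.

4522.56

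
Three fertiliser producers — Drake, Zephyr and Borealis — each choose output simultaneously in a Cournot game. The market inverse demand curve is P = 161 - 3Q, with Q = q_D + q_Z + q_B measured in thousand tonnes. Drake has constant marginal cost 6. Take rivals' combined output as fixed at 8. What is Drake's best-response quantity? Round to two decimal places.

With rivals' combined output fixed at 8, Drake's profit is π_D = (161 - 3·8 - 3q_D)q_D - (6q_D) = (137 - 3q_D)q_D - (6q_D).
∂π_D/∂q_D = 131 - 6q_D = 0, so q_D = 131/6.

21.83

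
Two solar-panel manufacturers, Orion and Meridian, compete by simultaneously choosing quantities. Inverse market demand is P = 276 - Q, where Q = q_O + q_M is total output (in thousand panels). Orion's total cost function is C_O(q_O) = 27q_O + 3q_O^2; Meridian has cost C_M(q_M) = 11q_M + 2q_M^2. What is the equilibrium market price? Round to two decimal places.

210.04

Orion's profit: π_O = (276 - Q)q_O - (27q_O + 3q_O²). Setting ∂π_O/∂q_O = 0: 249 - 8q_O - (q_M) = 0.
Meridian's profit: π_M = (276 - Q)q_M - (11q_M + 2q_M²). Setting ∂π_M/∂q_M = 0: 265 - 6q_M - (q_O) = 0.
So q_O = (249 - q_M)/8 and q_M = (265 - q_O)/6.
Solving the pair: q_O = 1229/47, q_M = 1871/47.
Total output Q = 65.9574, so price P = 276 - 65.9574 = 210.0426.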